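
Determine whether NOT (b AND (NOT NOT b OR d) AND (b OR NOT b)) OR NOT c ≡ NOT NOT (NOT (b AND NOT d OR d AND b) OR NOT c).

Yes

E1: NOT (b AND (NOT NOT b OR d) AND (b OR NOT b)) OR NOT c
    = NOT (b AND (NOT NOT b OR d)) OR NOT c   (complement / identity)
    = NOT (b AND (b OR d)) OR NOT c   (double negation)
    = NOT b OR NOT c   (absorption)
E2: NOT NOT (NOT (b AND NOT d OR d AND b) OR NOT c)
    = NOT NOT (NOT b OR NOT c)   (distribution)
    = NOT b OR NOT c   (double negation)
Both reduce to NOT b OR NOT c, so they are equivalent.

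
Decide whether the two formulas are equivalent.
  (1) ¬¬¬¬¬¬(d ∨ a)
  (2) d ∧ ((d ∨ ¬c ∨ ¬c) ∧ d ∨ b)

No

E1: ¬¬¬¬¬¬(d ∨ a)
    = ¬¬¬¬(d ∨ a)   — double negation
    = ¬¬(d ∨ a)   — double negation
    = d ∨ a   — double negation
E2: d ∧ ((d ∨ ¬c ∨ ¬c) ∧ d ∨ b)
    = d ∧ ((d ∨ ¬c) ∧ d ∨ b)   — idempotence
    = d ∧ (d ∨ b)   — absorption
    = d   — absorption
These differ: at a=1, b=0, c=1, d=0, E1 = 1 but E2 = 0.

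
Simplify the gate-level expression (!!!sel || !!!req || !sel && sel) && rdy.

(!sel || !req) && rdy

(!!!sel || !!!req || !sel && sel) && rdy
= (!!!sel || !!!req) && rdy   — complement / identity
= (!!!sel || !req) && rdy   — double negation
= (!sel || !req) && rdy   — double negation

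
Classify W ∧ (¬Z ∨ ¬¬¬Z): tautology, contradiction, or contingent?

contingent

W ∧ (¬Z ∨ ¬¬¬Z)
= W ∧ (¬Z ∨ ¬Z)   — double negation
= W ∧ ¬Z   — idempotence
This depends on W, Z, so it is not a constant.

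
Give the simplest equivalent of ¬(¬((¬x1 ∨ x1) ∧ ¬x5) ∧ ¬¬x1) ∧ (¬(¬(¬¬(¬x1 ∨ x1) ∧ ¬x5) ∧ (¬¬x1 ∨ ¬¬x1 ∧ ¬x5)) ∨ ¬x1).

¬(¬((¬x1 ∨ x1) ∧ ¬x5) ∧ ¬¬x1) ∧ (¬(¬(¬¬(¬x1 ∨ x1) ∧ ¬x5) ∧ (¬¬x1 ∨ ¬¬x1 ∧ ¬x5)) ∨ ¬x1)
= ¬(¬((¬x1 ∨ x1) ∧ ¬x5) ∧ ¬¬x1) ∧ (¬(¬(¬¬(¬x1 ∨ x1) ∧ ¬x5) ∧ ¬¬x1) ∨ ¬x1)   (absorption)
= ¬(¬((¬x1 ∨ x1) ∧ ¬x5) ∧ ¬¬x1) ∧ (¬(¬((¬x1 ∨ x1) ∧ ¬x5) ∧ ¬¬x1) ∨ ¬x1)   (double negation)
= ¬(¬((¬x1 ∨ x1) ∧ ¬x5) ∧ ¬¬x1)   (absorption)
= ¬(¬¬x5 ∧ ¬¬x1)   (complement / identity)
= ¬x5 ∨ ¬x1   (De Morgan)

¬x5 ∨ ¬x1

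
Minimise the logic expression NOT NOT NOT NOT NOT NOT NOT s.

NOT NOT NOT NOT NOT NOT NOT s
= NOT NOT NOT NOT NOT s
= NOT NOT NOT s
= NOT s

NOT s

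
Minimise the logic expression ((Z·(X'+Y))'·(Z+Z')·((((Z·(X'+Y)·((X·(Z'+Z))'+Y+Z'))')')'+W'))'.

((Z·(X'+Y))'·(Z+Z')·((((Z·(X'+Y)·((X·(Z'+Z))'+Y+Z'))')')'+W'))'
= ((Z·(X'+Y))'·(Z+Z')·((((Z·(X'+Y)·(X'+Y+Z'))')')'+W'))'   [complement / identity]
= ((Z·(X'+Y))'·(Z+Z')·((((Z·(X'+Y))')')'+W'))'   [absorption]
= ((Z·(X'+Y))'·((((Z·(X'+Y))')')'+W'))'   [complement / identity]
= ((Z·(X'+Y))'·((Z·(X'+Y))'+W'))'   [double negation]
= ((Z·(X'+Y))')'   [absorption]
= Z·(X'+Y)   [double negation]

Z·(X'+Y)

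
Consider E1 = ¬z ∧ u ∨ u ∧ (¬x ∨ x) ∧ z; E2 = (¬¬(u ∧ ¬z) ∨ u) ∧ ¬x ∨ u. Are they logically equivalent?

E1: ¬z ∧ u ∨ u ∧ (¬x ∨ x) ∧ z
    = ¬z ∧ u ∨ u ∧ z   — complement / identity
    = u   — distribution
E2: (¬¬(u ∧ ¬z) ∨ u) ∧ ¬x ∨ u
    = (u ∧ ¬z ∨ u) ∧ ¬x ∨ u   — double negation
    = u ∧ ¬x ∨ u   — absorption
    = u   — absorption
Both reduce to u, so they are equivalent.

Yes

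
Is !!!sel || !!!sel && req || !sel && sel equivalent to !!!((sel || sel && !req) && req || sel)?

Yes

E1: !!!sel || !!!sel && req || !sel && sel
    = !!!sel || !!!sel && req   [complement / identity]
    = !!!sel   [absorption]
    = !sel   [double negation]
E2: !!!((sel || sel && !req) && req || sel)
    = !!!(sel && req || sel)   [absorption]
    = !!!sel   [absorption]
    = !sel   [double negation]
Both reduce to !sel, so they are equivalent.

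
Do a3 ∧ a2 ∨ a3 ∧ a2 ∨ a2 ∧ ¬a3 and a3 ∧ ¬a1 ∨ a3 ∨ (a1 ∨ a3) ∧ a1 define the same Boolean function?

E1: a3 ∧ a2 ∨ a3 ∧ a2 ∨ a2 ∧ ¬a3
    = a3 ∧ a2 ∨ a2 ∧ ¬a3   (idempotence)
    = a2   (distribution)
E2: a3 ∧ ¬a1 ∨ a3 ∨ (a1 ∨ a3) ∧ a1
    = a3 ∧ ¬a1 ∨ a3 ∨ a1   (absorption)
    = a3 ∨ a1   (absorption)
These differ: at a1=1, a2=0, a3=0, E1 = 0 but E2 = 1.

No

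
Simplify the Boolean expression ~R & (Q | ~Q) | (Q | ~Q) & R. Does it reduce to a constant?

1

~R & (Q | ~Q) | (Q | ~Q) & R
= Q | ~Q   — distribution
= 1   — complement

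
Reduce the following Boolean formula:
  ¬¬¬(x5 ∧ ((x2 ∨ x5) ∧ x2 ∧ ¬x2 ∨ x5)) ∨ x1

¬¬¬(x5 ∧ ((x2 ∨ x5) ∧ x2 ∧ ¬x2 ∨ x5)) ∨ x1
= ¬¬¬(x5 ∧ (x2 ∧ ¬x2 ∨ x5)) ∨ x1   [absorption]
= ¬¬¬(x5 ∧ x5) ∨ x1   [complement / identity]
= ¬¬¬x5 ∨ x1   [idempotence]
= ¬x5 ∨ x1   [double negation]

¬x5 ∨ x1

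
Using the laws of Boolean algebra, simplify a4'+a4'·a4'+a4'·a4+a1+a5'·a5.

a4'+a4'·a4'+a4'·a4+a1+a5'·a5
= a4'+a4'·a4'+a4'·a4+a1   [complement / identity]
= a4'+a4'+a1   [distribution]
= a4'+a1   [idempotence]

a4'+a1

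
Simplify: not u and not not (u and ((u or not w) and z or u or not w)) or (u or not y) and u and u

u

not u and not not (u and ((u or not w) and z or u or not w)) or (u or not y) and u and u
= not u and not not (u and (u or not w)) or (u or not y) and u and u
= not u and not not u or (u or not y) and u and u
= not u and u or (u or not y) and u and u
= not u and u or u and u
= u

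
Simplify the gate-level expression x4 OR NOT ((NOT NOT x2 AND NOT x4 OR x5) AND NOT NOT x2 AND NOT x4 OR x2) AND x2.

x4 OR NOT ((NOT NOT x2 AND NOT x4 OR x5) AND NOT NOT x2 AND NOT x4 OR x2) AND x2
= x4 OR NOT (NOT NOT x2 AND NOT x4 OR x2) AND x2   [absorption]
= x4 OR NOT (x2 AND NOT x4 OR x2) AND x2   [double negation]
= x4 OR NOT x2 AND x2   [absorption]
= x4   [complement / identity]

x4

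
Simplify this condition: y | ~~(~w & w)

y | ~~(~w & w)
= y | ~w & w   (double negation)
= y   (complement / identity)

y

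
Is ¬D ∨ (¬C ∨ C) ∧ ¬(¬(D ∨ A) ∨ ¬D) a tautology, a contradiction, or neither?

¬D ∨ (¬C ∨ C) ∧ ¬(¬(D ∨ A) ∨ ¬D)
= ¬D ∨ ¬(¬(D ∨ A) ∨ ¬D)   (complement / identity)
= ¬D ∨ (D ∨ A) ∧ D   (De Morgan)
= ¬D ∨ D   (absorption)
= True   (complement)

tautology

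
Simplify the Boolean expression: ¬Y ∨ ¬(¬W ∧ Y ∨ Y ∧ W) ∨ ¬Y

¬Y

¬Y ∨ ¬(¬W ∧ Y ∨ Y ∧ W) ∨ ¬Y
= ¬Y ∨ ¬Y ∨ ¬Y   — distribution
= ¬Y ∨ ¬Y   — idempotence
= ¬Y   — idempotence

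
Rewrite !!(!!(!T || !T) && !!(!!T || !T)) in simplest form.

!!(!!(!T || !T) && !!(!!T || !T))
= !!(!(T && T) && !!(!!T || !T))   — De Morgan
= !!(!(T && T) && !(!T && T))   — De Morgan
= !(T && T || !T && T)   — De Morgan
= !T   — distribution

!T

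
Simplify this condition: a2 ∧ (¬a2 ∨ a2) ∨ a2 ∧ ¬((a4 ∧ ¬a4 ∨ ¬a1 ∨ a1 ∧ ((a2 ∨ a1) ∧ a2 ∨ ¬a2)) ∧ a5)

a2

a2 ∧ (¬a2 ∨ a2) ∨ a2 ∧ ¬((a4 ∧ ¬a4 ∨ ¬a1 ∨ a1 ∧ ((a2 ∨ a1) ∧ a2 ∨ ¬a2)) ∧ a5)
= a2 ∧ (¬a2 ∨ a2) ∨ a2 ∧ ¬((a4 ∧ ¬a4 ∨ ¬a1 ∨ a1 ∧ (a2 ∨ ¬a2)) ∧ a5)   (absorption)
= a2 ∧ (¬a2 ∨ a2) ∨ a2 ∧ ¬((a4 ∧ ¬a4 ∨ ¬a1 ∨ a1) ∧ a5)   (complement / identity)
= a2 ∧ (¬a2 ∨ a2) ∨ a2 ∧ ¬((¬a1 ∨ a1) ∧ a5)   (complement / identity)
= a2 ∨ a2 ∧ ¬((¬a1 ∨ a1) ∧ a5)   (complement / identity)
= a2 ∨ a2 ∧ ¬a5   (complement / identity)
= a2   (absorption)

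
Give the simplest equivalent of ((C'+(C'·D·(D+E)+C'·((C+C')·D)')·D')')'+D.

((C'+(C'·D·(D+E)+C'·((C+C')·D)')·D')')'+D
= ((C'+(C'·D+C'·((C+C')·D)')·D')')'+D   [absorption]
= ((C'+(C'·D+C'·D')·D')')'+D   [complement / identity]
= ((C'+C'·D')')'+D   [distribution]
= ((C')')'+D   [absorption]
= C'+D   [double negation]

C'+D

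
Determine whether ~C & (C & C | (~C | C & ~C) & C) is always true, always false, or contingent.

always false

~C & (C & C | (~C | C & ~C) & C)
= ~C & (C & C | ~C & C)
= ~C & C
= 0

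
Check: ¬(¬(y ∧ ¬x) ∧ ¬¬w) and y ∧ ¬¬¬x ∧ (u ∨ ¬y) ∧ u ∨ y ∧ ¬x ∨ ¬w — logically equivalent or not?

E1: ¬(¬(y ∧ ¬x) ∧ ¬¬w)
    = y ∧ ¬x ∨ ¬w   (De Morgan)
E2: y ∧ ¬¬¬x ∧ (u ∨ ¬y) ∧ u ∨ y ∧ ¬x ∨ ¬w
    = y ∧ ¬¬¬x ∧ u ∨ y ∧ ¬x ∨ ¬w   (absorption)
    = y ∧ ¬x ∧ u ∨ y ∧ ¬x ∨ ¬w   (double negation)
    = y ∧ ¬x ∨ ¬w   (absorption)
Both reduce to y ∧ ¬x ∨ ¬w, so they are equivalent.

Yes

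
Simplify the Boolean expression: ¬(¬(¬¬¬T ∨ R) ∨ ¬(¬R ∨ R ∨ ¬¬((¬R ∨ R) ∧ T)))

¬T ∨ R

¬(¬(¬¬¬T ∨ R) ∨ ¬(¬R ∨ R ∨ ¬¬((¬R ∨ R) ∧ T)))
= ¬(¬(¬¬¬T ∨ R) ∨ ¬(¬R ∨ R ∨ (¬R ∨ R) ∧ T))   [double negation]
= (¬¬¬T ∨ R) ∧ (¬R ∨ R ∨ (¬R ∨ R) ∧ T)   [De Morgan]
= (¬¬¬T ∨ R) ∧ (¬R ∨ R)   [absorption]
= (¬T ∨ R) ∧ (¬R ∨ R)   [double negation]
= ¬T ∨ R   [complement / identity]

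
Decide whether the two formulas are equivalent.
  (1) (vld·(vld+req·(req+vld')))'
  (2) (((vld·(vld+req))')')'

Yes

E1: (vld·(vld+req·(req+vld')))'
    = (vld·(vld+req))'   — absorption
    = vld'   — absorption
E2: (((vld·(vld+req))')')'
    = (vld·(vld+req))'   — double negation
    = vld'   — absorption
Both reduce to vld', so they are equivalent.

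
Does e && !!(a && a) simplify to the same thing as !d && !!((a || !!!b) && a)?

No

E1: e && !!(a && a)
    = e && a && a   (double negation)
    = e && a   (idempotence)
E2: !d && !!((a || !!!b) && a)
    = !d && !!((a || !b) && a)   (double negation)
    = !d && (a || !b) && a   (double negation)
    = !d && a   (absorption)
These differ: at a=1, b=0, d=1, e=1, E1 = 1 but E2 = 0.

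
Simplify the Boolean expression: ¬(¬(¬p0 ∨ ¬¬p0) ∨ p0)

¬p0

¬(¬(¬p0 ∨ ¬¬p0) ∨ p0)
= ¬(p0 ∧ ¬p0 ∨ p0)   (De Morgan)
= ¬p0   (complement / identity)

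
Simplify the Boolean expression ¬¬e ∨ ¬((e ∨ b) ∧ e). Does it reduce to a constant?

True

¬¬e ∨ ¬((e ∨ b) ∧ e)
= ¬¬e ∨ ¬e   [absorption]
= e ∨ ¬e   [double negation]
= True   [complement]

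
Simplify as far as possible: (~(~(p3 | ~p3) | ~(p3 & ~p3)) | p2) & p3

(~(~(p3 | ~p3) | ~(p3 & ~p3)) | p2) & p3
= ((p3 | ~p3) & p3 & ~p3 | p2) & p3   — De Morgan
= (p3 & ~p3 | p2) & p3   — complement / identity
= p2 & p3   — complement / identity

p2 & p3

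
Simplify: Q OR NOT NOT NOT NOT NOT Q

TRUE

Q OR NOT NOT NOT NOT NOT Q
= Q OR NOT NOT NOT Q
= Q OR NOT Q
= TRUE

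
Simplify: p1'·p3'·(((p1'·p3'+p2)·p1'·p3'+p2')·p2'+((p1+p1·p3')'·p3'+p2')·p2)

p1'·p3'

p1'·p3'·(((p1'·p3'+p2)·p1'·p3'+p2')·p2'+((p1+p1·p3')'·p3'+p2')·p2)
= p1'·p3'·((p1'·p3'+p2')·p2'+((p1+p1·p3')'·p3'+p2')·p2)   [absorption]
= p1'·p3'·((p1'·p3'+p2')·p2'+(p1'·p3'+p2')·p2)   [absorption]
= p1'·p3'·(p1'·p3'+p2')   [distribution]
= p1'·p3'   [absorption]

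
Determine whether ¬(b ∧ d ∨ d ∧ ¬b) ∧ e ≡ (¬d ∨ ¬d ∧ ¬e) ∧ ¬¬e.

Yes

E1: ¬(b ∧ d ∨ d ∧ ¬b) ∧ e
    = ¬d ∧ e   [distribution]
E2: (¬d ∨ ¬d ∧ ¬e) ∧ ¬¬e
    = ¬d ∧ ¬¬e   [absorption]
    = ¬d ∧ e   [double negation]
Both reduce to ¬d ∧ e, so they are equivalent.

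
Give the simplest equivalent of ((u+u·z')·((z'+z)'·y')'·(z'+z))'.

((u+u·z')·((z'+z)'·y')'·(z'+z))'
= ((u+u·z')·(z'+z+y)·(z'+z))'   [De Morgan]
= (u·(z'+z+y)·(z'+z))'   [absorption]
= (u·(z'+z))'   [absorption]
= u'   [complement / identity]

u'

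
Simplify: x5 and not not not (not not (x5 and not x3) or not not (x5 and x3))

x5 and not not not (not not (x5 and not x3) or not not (x5 and x3))
= x5 and not not (not (x5 and not x3) and not (x5 and x3))   — De Morgan
= x5 and not (x5 and not x3 or x5 and x3)   — De Morgan
= x5 and not x5   — distribution
= False   — complement

False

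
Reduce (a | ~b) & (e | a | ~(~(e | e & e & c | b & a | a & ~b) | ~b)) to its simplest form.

a | ~b & e

(a | ~b) & (e | a | ~(~(e | e & e & c | b & a | a & ~b) | ~b))
= (a | ~b) & (e | a | ~(~(e | e & e & c | a) | ~b))   (distribution)
= (a | ~b) & (e | a | ~(~(e | e & c | a) | ~b))   (idempotence)
= (a | ~b) & (e | a | (e | e & c | a) & b)   (De Morgan)
= (a | ~b) & (e | a | (e | a) & b)   (absorption)
= (a | ~b) & (e | a)   (absorption)
= a | ~b & e   (distribution)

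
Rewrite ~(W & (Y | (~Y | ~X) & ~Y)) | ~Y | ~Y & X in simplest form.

~(W & (Y | (~Y | ~X) & ~Y)) | ~Y | ~Y & X
= ~(W & (Y | ~Y)) | ~Y | ~Y & X   — absorption
= ~(W & (Y | ~Y)) | ~Y   — absorption
= ~W | ~Y   — complement / identity

~W | ~Y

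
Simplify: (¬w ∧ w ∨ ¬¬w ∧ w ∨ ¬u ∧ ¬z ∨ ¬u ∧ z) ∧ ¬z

(¬w ∧ w ∨ ¬¬w ∧ w ∨ ¬u ∧ ¬z ∨ ¬u ∧ z) ∧ ¬z
= (¬w ∧ w ∨ w ∧ w ∨ ¬u ∧ ¬z ∨ ¬u ∧ z) ∧ ¬z
= (w ∨ ¬u ∧ ¬z ∨ ¬u ∧ z) ∧ ¬z
= (w ∨ ¬u) ∧ ¬z

(w ∨ ¬u) ∧ ¬z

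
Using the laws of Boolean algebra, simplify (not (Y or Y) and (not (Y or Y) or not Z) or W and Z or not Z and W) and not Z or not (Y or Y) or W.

(not (Y or Y) and (not (Y or Y) or not Z) or W and Z or not Z and W) and not Z or not (Y or Y) or W
= (not (Y or Y) and (not (Y or Y) or not Z) or W) and not Z or not (Y or Y) or W   — distribution
= (not (Y or Y) or W) and not Z or not (Y or Y) or W   — absorption
= not (Y or Y) or W   — absorption
= not Y or W   — idempotence

not Y or W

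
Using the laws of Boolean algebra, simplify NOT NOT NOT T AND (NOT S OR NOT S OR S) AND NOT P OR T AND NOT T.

NOT NOT NOT T AND (NOT S OR NOT S OR S) AND NOT P OR T AND NOT T
= NOT NOT NOT T AND (NOT S OR S) AND NOT P OR T AND NOT T
= NOT NOT NOT T AND NOT P OR T AND NOT T
= NOT NOT NOT T AND NOT P
= NOT T AND NOT P

NOT T AND NOT P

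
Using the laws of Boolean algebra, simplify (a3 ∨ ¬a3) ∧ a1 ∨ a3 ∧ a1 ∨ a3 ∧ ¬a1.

(a3 ∨ ¬a3) ∧ a1 ∨ a3 ∧ a1 ∨ a3 ∧ ¬a1
= (a3 ∨ ¬a3) ∧ a1 ∨ a3   (distribution)
= a1 ∨ a3   (complement / identity)

a1 ∨ a3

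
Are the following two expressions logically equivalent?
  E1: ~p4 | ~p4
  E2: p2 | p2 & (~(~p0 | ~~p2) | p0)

E1: ~p4 | ~p4
    = ~p4
E2: p2 | p2 & (~(~p0 | ~~p2) | p0)
    = p2 | p2 & (p0 & ~p2 | p0)
    = p2 | p2 & p0
    = p2
These differ: at p0=0, p2=0, p4=0, E1 = 1 but E2 = 0.

No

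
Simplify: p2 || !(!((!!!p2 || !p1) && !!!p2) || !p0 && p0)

true

p2 || !(!((!!!p2 || !p1) && !!!p2) || !p0 && p0)
= p2 || !(!!!!p2 || !p0 && p0)   (absorption)
= p2 || !!!!!p2   (complement / identity)
= p2 || !!!p2   (double negation)
= p2 || !p2   (double negation)
= true   (complement)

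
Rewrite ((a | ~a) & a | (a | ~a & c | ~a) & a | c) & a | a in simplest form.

((a | ~a) & a | (a | ~a & c | ~a) & a | c) & a | a
= ((a | ~a) & a | (a | ~a) & a | c) & a | a
= ((a | ~a) & a | c) & a | a
= (a | c) & a | a
= a | a
= a

a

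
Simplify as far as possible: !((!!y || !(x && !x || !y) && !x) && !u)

!y || u

!((!!y || !(x && !x || !y) && !x) && !u)
= !((!!y || !!y && !x) && !u)   (complement / identity)
= !(!!y && !u)   (absorption)
= !y || u   (De Morgan)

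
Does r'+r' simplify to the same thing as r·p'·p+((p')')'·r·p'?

E1: r'+r'
    = r'
E2: r·p'·p+((p')')'·r·p'
    = r·p'·(p+((p')')')
    = r·p'·(p+p')
    = r·p'
These differ: at p=0, r=0, E1 = 1 but E2 = 0.

No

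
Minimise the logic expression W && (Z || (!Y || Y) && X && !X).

W && (Z || (!Y || Y) && X && !X)
= W && (Z || X && !X)
= W && Z

W && Z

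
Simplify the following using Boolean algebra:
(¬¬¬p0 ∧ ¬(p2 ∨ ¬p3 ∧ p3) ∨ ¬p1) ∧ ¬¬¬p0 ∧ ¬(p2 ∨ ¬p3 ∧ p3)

(¬¬¬p0 ∧ ¬(p2 ∨ ¬p3 ∧ p3) ∨ ¬p1) ∧ ¬¬¬p0 ∧ ¬(p2 ∨ ¬p3 ∧ p3)
= ¬¬¬p0 ∧ ¬(p2 ∨ ¬p3 ∧ p3)   [absorption]
= ¬¬¬p0 ∧ ¬p2   [complement / identity]
= ¬p0 ∧ ¬p2   [double negation]

¬p0 ∧ ¬p2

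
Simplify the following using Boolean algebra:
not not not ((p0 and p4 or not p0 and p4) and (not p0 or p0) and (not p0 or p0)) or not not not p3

not not not ((p0 and p4 or not p0 and p4) and (not p0 or p0) and (not p0 or p0)) or not not not p3
= not not not ((p0 and p4 or not p0 and p4) and (not p0 or p0) and (not p0 or p0)) or not p3   [double negation]
= not not not ((p0 and p4 or not p0 and p4) and (not p0 or p0)) or not p3   [complement / identity]
= not not not (p0 and p4 or not p0 and p4) or not p3   [complement / identity]
= not (p0 and p4 or not p0 and p4) or not p3   [double negation]
= not p4 or not p3   [distribution]

not p4 or not p3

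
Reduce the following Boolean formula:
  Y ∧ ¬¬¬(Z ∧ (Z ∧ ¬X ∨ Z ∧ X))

Y ∧ ¬Z

Y ∧ ¬¬¬(Z ∧ (Z ∧ ¬X ∨ Z ∧ X))
= Y ∧ ¬¬¬(Z ∧ Z)   (distribution)
= Y ∧ ¬¬¬Z   (idempotence)
= Y ∧ ¬Z   (double negation)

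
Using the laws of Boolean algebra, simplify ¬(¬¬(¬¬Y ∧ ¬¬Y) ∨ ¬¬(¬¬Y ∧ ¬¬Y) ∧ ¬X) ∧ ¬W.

¬(¬¬(¬¬Y ∧ ¬¬Y) ∨ ¬¬(¬¬Y ∧ ¬¬Y) ∧ ¬X) ∧ ¬W
= ¬¬¬(¬¬Y ∧ ¬¬Y) ∧ ¬W
= ¬¬¬¬¬Y ∧ ¬W
= ¬¬¬Y ∧ ¬W
= ¬Y ∧ ¬W

¬Y ∧ ¬W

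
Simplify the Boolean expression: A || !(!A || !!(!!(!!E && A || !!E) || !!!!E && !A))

A

A || !(!A || !!(!!(!!E && A || !!E) || !!!!E && !A))
= A || !(!A || !!(!!!!E || !!!!E && !A))   — absorption
= A || !(!A || !!!!!!E)   — absorption
= A || !(!A || !!!!E)   — double negation
= A || !(!A || !!E)   — double negation
= A || A && !E   — De Morgan
= A   — absorption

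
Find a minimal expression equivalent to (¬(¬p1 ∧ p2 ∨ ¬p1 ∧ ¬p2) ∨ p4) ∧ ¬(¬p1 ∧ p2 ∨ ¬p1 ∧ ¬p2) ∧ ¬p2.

(¬(¬p1 ∧ p2 ∨ ¬p1 ∧ ¬p2) ∨ p4) ∧ ¬(¬p1 ∧ p2 ∨ ¬p1 ∧ ¬p2) ∧ ¬p2
= ¬(¬p1 ∧ p2 ∨ ¬p1 ∧ ¬p2) ∧ ¬p2   [absorption]
= ¬¬p1 ∧ ¬p2   [distribution]
= p1 ∧ ¬p2   [double negation]

p1 ∧ ¬p2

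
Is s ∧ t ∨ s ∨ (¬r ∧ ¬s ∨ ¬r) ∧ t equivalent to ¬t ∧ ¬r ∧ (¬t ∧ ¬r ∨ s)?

No

E1: s ∧ t ∨ s ∨ (¬r ∧ ¬s ∨ ¬r) ∧ t
    = s ∧ t ∨ s ∨ ¬r ∧ t   (absorption)
    = s ∨ ¬r ∧ t   (absorption)
E2: ¬t ∧ ¬r ∧ (¬t ∧ ¬r ∨ s)
    = ¬t ∧ ¬r   (absorption)
These differ: at r=0, s=1, t=1, E1 = 1 but E2 = 0.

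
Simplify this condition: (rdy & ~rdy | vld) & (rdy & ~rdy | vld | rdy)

(rdy & ~rdy | vld) & (rdy & ~rdy | vld | rdy)
= rdy & ~rdy | vld   [absorption]
= vld   [complement / identity]

vld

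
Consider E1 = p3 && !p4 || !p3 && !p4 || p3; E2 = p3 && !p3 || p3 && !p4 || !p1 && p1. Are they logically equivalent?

No

E1: p3 && !p4 || !p3 && !p4 || p3
    = !p4 || p3
E2: p3 && !p3 || p3 && !p4 || !p1 && p1
    = p3 && !p3 || p3 && !p4
    = p3 && !p4
These differ: at p1=0, p3=0, p4=0, E1 = 1 but E2 = 0.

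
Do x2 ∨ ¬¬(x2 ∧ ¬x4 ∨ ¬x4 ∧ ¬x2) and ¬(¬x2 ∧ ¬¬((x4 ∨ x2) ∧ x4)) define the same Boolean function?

E1: x2 ∨ ¬¬(x2 ∧ ¬x4 ∨ ¬x4 ∧ ¬x2)
    = x2 ∨ ¬¬¬x4   [distribution]
    = x2 ∨ ¬x4   [double negation]
E2: ¬(¬x2 ∧ ¬¬((x4 ∨ x2) ∧ x4))
    = ¬(¬x2 ∧ ¬¬x4)   [absorption]
    = x2 ∨ ¬x4   [De Morgan]
Both reduce to x2 ∨ ¬x4, so they are equivalent.

Yes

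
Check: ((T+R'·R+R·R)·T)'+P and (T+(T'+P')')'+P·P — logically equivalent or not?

E1: ((T+R'·R+R·R)·T)'+P
    = ((T+R)·T)'+P   — distribution
    = T'+P   — absorption
E2: (T+(T'+P')')'+P·P
    = (T+(T'+P')')'+P   — idempotence
    = (T+T·P)'+P   — De Morgan
    = T'+P   — absorption
Both reduce to T'+P, so they are equivalent.

Yes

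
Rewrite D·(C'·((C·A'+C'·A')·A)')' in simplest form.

D·C

D·(C'·((C·A'+C'·A')·A)')'
= D·(C+(C·A'+C'·A')·A)   — De Morgan
= D·(C+A'·A)   — distribution
= D·C   — complement / identity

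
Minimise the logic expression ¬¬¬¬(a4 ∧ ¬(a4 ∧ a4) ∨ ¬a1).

¬a1

¬¬¬¬(a4 ∧ ¬(a4 ∧ a4) ∨ ¬a1)
= ¬¬¬¬(a4 ∧ ¬a4 ∨ ¬a1)   [idempotence]
= ¬¬¬¬¬a1   [complement / identity]
= ¬¬¬a1   [double negation]
= ¬a1   [double negation]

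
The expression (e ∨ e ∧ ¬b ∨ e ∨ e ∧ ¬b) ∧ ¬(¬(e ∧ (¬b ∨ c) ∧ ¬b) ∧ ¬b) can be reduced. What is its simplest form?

(e ∨ e ∧ ¬b ∨ e ∨ e ∧ ¬b) ∧ ¬(¬(e ∧ (¬b ∨ c) ∧ ¬b) ∧ ¬b)
= (e ∨ e ∧ ¬b) ∧ ¬(¬(e ∧ (¬b ∨ c) ∧ ¬b) ∧ ¬b)   [idempotence]
= (e ∨ e ∧ ¬b) ∧ (e ∧ (¬b ∨ c) ∧ ¬b ∨ b)   [De Morgan]
= (e ∨ e ∧ ¬b) ∧ (e ∧ ¬b ∨ b)   [absorption]
= e ∧ ¬b ∨ e ∧ b   [distribution]
= e   [distribution]

e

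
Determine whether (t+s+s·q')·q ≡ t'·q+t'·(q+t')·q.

E1: (t+s+s·q')·q
    = (t+s)·q
E2: t'·q+t'·(q+t')·q
    = t'·q+t'·q
    = t'·q
These differ: at q=1, s=1, t=1, E1 = 1 but E2 = 0.

No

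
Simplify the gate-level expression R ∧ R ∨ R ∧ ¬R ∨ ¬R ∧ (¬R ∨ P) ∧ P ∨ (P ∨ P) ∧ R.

R ∧ R ∨ R ∧ ¬R ∨ ¬R ∧ (¬R ∨ P) ∧ P ∨ (P ∨ P) ∧ R
= R ∧ R ∨ R ∧ ¬R ∨ ¬R ∧ P ∨ (P ∨ P) ∧ R
= R ∨ ¬R ∧ P ∨ (P ∨ P) ∧ R
= R ∨ ¬R ∧ P ∨ P ∧ R
= R ∨ P

R ∨ P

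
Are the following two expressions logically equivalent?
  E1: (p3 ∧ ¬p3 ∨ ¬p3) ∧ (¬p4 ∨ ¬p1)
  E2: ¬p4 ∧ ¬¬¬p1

E1: (p3 ∧ ¬p3 ∨ ¬p3) ∧ (¬p4 ∨ ¬p1)
    = ¬p3 ∧ (¬p4 ∨ ¬p1)   (complement / identity)
E2: ¬p4 ∧ ¬¬¬p1
    = ¬p4 ∧ ¬p1   (double negation)
These differ: at p1=1, p3=0, p4=0, E1 = 1 but E2 = 0.

No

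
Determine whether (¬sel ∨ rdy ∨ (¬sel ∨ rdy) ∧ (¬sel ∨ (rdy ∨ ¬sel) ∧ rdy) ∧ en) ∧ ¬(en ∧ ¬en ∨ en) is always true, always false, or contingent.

contingent

(¬sel ∨ rdy ∨ (¬sel ∨ rdy) ∧ (¬sel ∨ (rdy ∨ ¬sel) ∧ rdy) ∧ en) ∧ ¬(en ∧ ¬en ∨ en)
= (¬sel ∨ rdy ∨ (¬sel ∨ rdy) ∧ (¬sel ∨ rdy) ∧ en) ∧ ¬(en ∧ ¬en ∨ en)   — absorption
= (¬sel ∨ rdy ∨ (¬sel ∨ rdy) ∧ en) ∧ ¬(en ∧ ¬en ∨ en)   — idempotence
= (¬sel ∨ rdy) ∧ ¬(en ∧ ¬en ∨ en)   — absorption
= (¬sel ∨ rdy) ∧ ¬en   — complement / identity
This depends on en, rdy, sel, so it is not a constant.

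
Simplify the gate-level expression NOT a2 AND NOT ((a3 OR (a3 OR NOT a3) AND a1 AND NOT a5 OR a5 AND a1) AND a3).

NOT a2 AND NOT a3

NOT a2 AND NOT ((a3 OR (a3 OR NOT a3) AND a1 AND NOT a5 OR a5 AND a1) AND a3)
= NOT a2 AND NOT ((a3 OR a1 AND NOT a5 OR a5 AND a1) AND a3)   [complement / identity]
= NOT a2 AND NOT ((a3 OR a1) AND a3)   [distribution]
= NOT a2 AND NOT a3   [absorption]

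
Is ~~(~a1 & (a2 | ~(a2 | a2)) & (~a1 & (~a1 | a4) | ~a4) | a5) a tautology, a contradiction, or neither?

neither

~~(~a1 & (a2 | ~(a2 | a2)) & (~a1 & (~a1 | a4) | ~a4) | a5)
= ~~(~a1 & (a2 | ~(a2 | a2)) & (~a1 | ~a4) | a5)   [absorption]
= ~~(~a1 & (a2 | ~a2) & (~a1 | ~a4) | a5)   [idempotence]
= ~~(~a1 & (~a1 | ~a4) | a5)   [complement / identity]
= ~a1 & (~a1 | ~a4) | a5   [double negation]
= ~a1 | a5   [absorption]
This depends on a1, a5, so it is not a constant.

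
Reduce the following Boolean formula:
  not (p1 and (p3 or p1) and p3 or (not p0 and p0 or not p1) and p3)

not (p1 and (p3 or p1) and p3 or (not p0 and p0 or not p1) and p3)
= not (p1 and (p3 or p1) and p3 or not p1 and p3)   [complement / identity]
= not (p1 and p3 or not p1 and p3)   [absorption]
= not p3   [distribution]

not p3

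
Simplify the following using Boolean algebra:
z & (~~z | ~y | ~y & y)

z

z & (~~z | ~y | ~y & y)
= z & (z | ~y | ~y & y)   — double negation
= z & (z | ~y)   — complement / identity
= z   — absorption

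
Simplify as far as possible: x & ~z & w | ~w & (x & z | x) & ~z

x & ~z

x & ~z & w | ~w & (x & z | x) & ~z
= x & ~z & w | ~w & x & ~z   (absorption)
= x & ~z   (distribution)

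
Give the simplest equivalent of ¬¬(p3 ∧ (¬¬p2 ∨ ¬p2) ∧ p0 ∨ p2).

p3 ∧ p0 ∨ p2

¬¬(p3 ∧ (¬¬p2 ∨ ¬p2) ∧ p0 ∨ p2)
= ¬¬(p3 ∧ (p2 ∨ ¬p2) ∧ p0 ∨ p2)   (double negation)
= ¬¬(p3 ∧ p0 ∨ p2)   (complement / identity)
= p3 ∧ p0 ∨ p2   (double negation)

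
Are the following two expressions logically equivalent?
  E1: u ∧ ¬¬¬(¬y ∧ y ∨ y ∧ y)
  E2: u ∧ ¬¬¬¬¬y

Yes

E1: u ∧ ¬¬¬(¬y ∧ y ∨ y ∧ y)
    = u ∧ ¬(¬y ∧ y ∨ y ∧ y)   (double negation)
    = u ∧ ¬y   (distribution)
E2: u ∧ ¬¬¬¬¬y
    = u ∧ ¬¬¬y   (double negation)
    = u ∧ ¬y   (double negation)
Both reduce to u ∧ ¬y, so they are equivalent.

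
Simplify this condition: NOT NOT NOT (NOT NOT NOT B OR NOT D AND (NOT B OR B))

NOT NOT NOT (NOT NOT NOT B OR NOT D AND (NOT B OR B))
= NOT (NOT NOT NOT B OR NOT D AND (NOT B OR B))   (double negation)
= NOT (NOT B OR NOT D AND (NOT B OR B))   (double negation)
= NOT (NOT B OR NOT D)   (complement / identity)
= B AND D   (De Morgan)

B AND D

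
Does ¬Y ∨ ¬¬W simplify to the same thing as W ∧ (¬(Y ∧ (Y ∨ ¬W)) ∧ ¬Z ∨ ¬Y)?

E1: ¬Y ∨ ¬¬W
    = ¬Y ∨ W   — double negation
E2: W ∧ (¬(Y ∧ (Y ∨ ¬W)) ∧ ¬Z ∨ ¬Y)
    = W ∧ (¬Y ∧ ¬Z ∨ ¬Y)   — absorption
    = W ∧ ¬Y   — absorption
These differ: at W=0, Y=0, Z=0, E1 = 1 but E2 = 0.

No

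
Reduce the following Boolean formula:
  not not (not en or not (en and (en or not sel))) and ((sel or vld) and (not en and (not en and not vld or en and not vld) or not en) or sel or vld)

not not (not en or not (en and (en or not sel))) and ((sel or vld) and (not en and (not en and not vld or en and not vld) or not en) or sel or vld)
= not not (not en or not (en and (en or not sel))) and ((sel or vld) and (not en and not vld or not en) or sel or vld)   — distribution
= not not (not en or not (en and (en or not sel))) and ((sel or vld) and not en or sel or vld)   — absorption
= not not (not en or not en) and ((sel or vld) and not en or sel or vld)   — absorption
= (not en or not en) and ((sel or vld) and not en or sel or vld)   — double negation
= (not en or not en) and (sel or vld)   — absorption
= not en and (sel or vld)   — idempotence

not en and (sel or vld)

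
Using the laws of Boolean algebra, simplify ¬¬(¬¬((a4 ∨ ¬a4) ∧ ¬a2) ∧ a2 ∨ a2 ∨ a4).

a2 ∨ a4

¬¬(¬¬((a4 ∨ ¬a4) ∧ ¬a2) ∧ a2 ∨ a2 ∨ a4)
= ¬¬(¬¬¬a2 ∧ a2 ∨ a2 ∨ a4)   (complement / identity)
= ¬¬(¬a2 ∧ a2 ∨ a2 ∨ a4)   (double negation)
= ¬a2 ∧ a2 ∨ a2 ∨ a4   (double negation)
= a2 ∨ a4   (complement / identity)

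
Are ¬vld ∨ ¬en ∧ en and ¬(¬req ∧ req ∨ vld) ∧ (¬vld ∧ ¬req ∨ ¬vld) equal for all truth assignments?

Yes

E1: ¬vld ∨ ¬en ∧ en
    = ¬vld
E2: ¬(¬req ∧ req ∨ vld) ∧ (¬vld ∧ ¬req ∨ ¬vld)
    = ¬(¬req ∧ req ∨ vld) ∧ ¬vld
    = ¬vld ∧ ¬vld
    = ¬vld
Both reduce to ¬vld, so they are equivalent.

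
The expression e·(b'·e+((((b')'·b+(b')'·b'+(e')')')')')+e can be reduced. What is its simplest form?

e·(b'·e+((((b')'·b+(b')'·b'+(e')')')')')+e
= e·(b'·e+((b')'·b+(b')'·b'+(e')')')+e   — double negation
= e·(b'·e+((b')'+(e')')')+e   — distribution
= e·(b'·e+b'·e')+e   — De Morgan
= e·b'+e   — distribution
= e   — absorption

e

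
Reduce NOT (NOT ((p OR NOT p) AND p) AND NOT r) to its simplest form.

p OR r

NOT (NOT ((p OR NOT p) AND p) AND NOT r)
= (p OR NOT p) AND p OR r
= p OR r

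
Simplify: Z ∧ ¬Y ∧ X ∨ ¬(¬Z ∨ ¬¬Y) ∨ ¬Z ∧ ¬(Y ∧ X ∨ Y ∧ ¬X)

¬Y

Z ∧ ¬Y ∧ X ∨ ¬(¬Z ∨ ¬¬Y) ∨ ¬Z ∧ ¬(Y ∧ X ∨ Y ∧ ¬X)
= Z ∧ ¬Y ∧ X ∨ Z ∧ ¬Y ∨ ¬Z ∧ ¬(Y ∧ X ∨ Y ∧ ¬X)
= Z ∧ ¬Y ∧ X ∨ Z ∧ ¬Y ∨ ¬Z ∧ ¬Y
= Z ∧ ¬Y ∨ ¬Z ∧ ¬Y
= ¬Y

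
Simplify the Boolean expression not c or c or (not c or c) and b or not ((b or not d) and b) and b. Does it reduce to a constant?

True

not c or c or (not c or c) and b or not ((b or not d) and b) and b
= not c or c or (not c or c) and b or not b and b   (absorption)
= not c or c or not b and b   (absorption)
= not c or c   (complement / identity)
= True   (complement)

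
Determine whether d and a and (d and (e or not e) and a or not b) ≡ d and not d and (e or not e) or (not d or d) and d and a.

Yes

E1: d and a and (d and (e or not e) and a or not b)
    = d and a and (d and a or not b)   (complement / identity)
    = d and a   (absorption)
E2: d and not d and (e or not e) or (not d or d) and d and a
    = d and not d or (not d or d) and d and a   (complement / identity)
    = (not d or d) and d and a   (complement / identity)
    = d and a   (complement / identity)
Both reduce to d and a, so they are equivalent.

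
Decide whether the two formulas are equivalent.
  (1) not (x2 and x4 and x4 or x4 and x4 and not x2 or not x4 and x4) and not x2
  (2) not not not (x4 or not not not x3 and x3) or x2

E1: not (x2 and x4 and x4 or x4 and x4 and not x2 or not x4 and x4) and not x2
    = not (x4 and x4 or not x4 and x4) and not x2   [distribution]
    = not x4 and not x2   [distribution]
E2: not not not (x4 or not not not x3 and x3) or x2
    = not not not (x4 or not x3 and x3) or x2   [double negation]
    = not not not x4 or x2   [complement / identity]
    = not x4 or x2   [double negation]
These differ: at x2=1, x3=0, x4=1, E1 = 0 but E2 = 1.

No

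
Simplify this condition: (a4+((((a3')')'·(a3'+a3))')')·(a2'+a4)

(a4+((((a3')')'·(a3'+a3))')')·(a2'+a4)
= a4+((((a3')')'·(a3'+a3))')'·a2'
= a4+((a3')')'·(a3'+a3)·a2'
= a4+((a3')')'·a2'
= a4+a3'·a2'

a4+a3'·a2'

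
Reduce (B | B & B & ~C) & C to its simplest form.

B & C

(B | B & B & ~C) & C
= (B | B & ~C) & C   — idempotence
= B & C   — absorption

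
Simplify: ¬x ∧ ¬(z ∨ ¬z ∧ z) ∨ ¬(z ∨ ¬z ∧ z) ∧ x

¬x ∧ ¬(z ∨ ¬z ∧ z) ∨ ¬(z ∨ ¬z ∧ z) ∧ x
= ¬(z ∨ ¬z ∧ z)   — distribution
= ¬z   — complement / identity

¬z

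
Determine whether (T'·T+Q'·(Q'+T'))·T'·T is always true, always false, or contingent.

always false

(T'·T+Q'·(Q'+T'))·T'·T
= (T'·T+Q')·T'·T   — absorption
= T'·T   — absorption
= 0   — complement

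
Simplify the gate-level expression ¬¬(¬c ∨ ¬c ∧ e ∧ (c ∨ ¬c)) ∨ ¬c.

¬c

¬¬(¬c ∨ ¬c ∧ e ∧ (c ∨ ¬c)) ∨ ¬c
= ¬c ∨ ¬c ∧ e ∧ (c ∨ ¬c) ∨ ¬c   [double negation]
= ¬c ∨ ¬c ∧ e ∨ ¬c   [complement / identity]
= ¬c ∨ ¬c   [absorption]
= ¬c   [idempotence]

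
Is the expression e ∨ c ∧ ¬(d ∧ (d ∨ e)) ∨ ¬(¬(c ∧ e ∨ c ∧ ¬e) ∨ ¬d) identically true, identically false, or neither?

neither

e ∨ c ∧ ¬(d ∧ (d ∨ e)) ∨ ¬(¬(c ∧ e ∨ c ∧ ¬e) ∨ ¬d)
= e ∨ c ∧ ¬(d ∧ (d ∨ e)) ∨ (c ∧ e ∨ c ∧ ¬e) ∧ d   — De Morgan
= e ∨ c ∧ ¬(d ∧ (d ∨ e)) ∨ c ∧ d   — distribution
= e ∨ c ∧ ¬d ∨ c ∧ d   — absorption
= e ∨ c   — distribution
This depends on c, e, so it is not a constant.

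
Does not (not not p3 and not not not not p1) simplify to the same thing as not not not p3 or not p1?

Yes

E1: not (not not p3 and not not not not p1)
    = not p3 or not not not p1
    = not p3 or not p1
E2: not not not p3 or not p1
    = not p3 or not p1
Both reduce to not p3 or not p1, so they are equivalent.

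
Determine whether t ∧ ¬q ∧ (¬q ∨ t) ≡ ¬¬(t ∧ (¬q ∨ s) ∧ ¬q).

E1: t ∧ ¬q ∧ (¬q ∨ t)
    = t ∧ ¬q   [absorption]
E2: ¬¬(t ∧ (¬q ∨ s) ∧ ¬q)
    = ¬¬(t ∧ ¬q)   [absorption]
    = t ∧ ¬q   [double negation]
Both reduce to t ∧ ¬q, so they are equivalent.

Yes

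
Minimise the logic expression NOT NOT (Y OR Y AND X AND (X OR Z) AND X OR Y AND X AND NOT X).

NOT NOT (Y OR Y AND X AND (X OR Z) AND X OR Y AND X AND NOT X)
= Y OR Y AND X AND (X OR Z) AND X OR Y AND X AND NOT X   (double negation)
= Y OR Y AND X AND X OR Y AND X AND NOT X   (absorption)
= Y OR Y AND X   (distribution)
= Y   (absorption)

Y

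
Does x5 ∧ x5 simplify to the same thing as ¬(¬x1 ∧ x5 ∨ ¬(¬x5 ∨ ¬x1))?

E1: x5 ∧ x5
    = x5   — idempotence
E2: ¬(¬x1 ∧ x5 ∨ ¬(¬x5 ∨ ¬x1))
    = ¬(¬x1 ∧ x5 ∨ x5 ∧ x1)   — De Morgan
    = ¬x5   — distribution
These differ: at x1=0, x5=0, E1 = 0 but E2 = 1.

No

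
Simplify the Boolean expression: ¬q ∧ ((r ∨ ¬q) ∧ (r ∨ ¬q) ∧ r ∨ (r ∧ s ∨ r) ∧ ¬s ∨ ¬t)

¬q ∧ ((r ∨ ¬q) ∧ (r ∨ ¬q) ∧ r ∨ (r ∧ s ∨ r) ∧ ¬s ∨ ¬t)
= ¬q ∧ ((r ∨ ¬q) ∧ (r ∨ ¬q) ∧ r ∨ r ∧ ¬s ∨ ¬t)
= ¬q ∧ ((r ∨ ¬q) ∧ r ∨ r ∧ ¬s ∨ ¬t)
= ¬q ∧ (r ∨ r ∧ ¬s ∨ ¬t)
= ¬q ∧ (r ∨ ¬t)

¬q ∧ (r ∨ ¬t)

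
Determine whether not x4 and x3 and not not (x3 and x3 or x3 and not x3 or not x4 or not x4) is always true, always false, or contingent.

contingent

not x4 and x3 and not not (x3 and x3 or x3 and not x3 or not x4 or not x4)
= not x4 and x3 and (x3 and x3 or x3 and not x3 or not x4 or not x4)   (double negation)
= not x4 and x3 and (x3 or not x4 or not x4)   (distribution)
= not x4 and x3 and (x3 or not x4)   (idempotence)
= not x4 and x3   (absorption)
This depends on x3, x4, so it is not a constant.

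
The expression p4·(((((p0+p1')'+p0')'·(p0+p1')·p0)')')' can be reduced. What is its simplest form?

p4·p0'

p4·(((((p0+p1')'+p0')'·(p0+p1')·p0)')')'
= p4·((((p0+p1')·p0·(p0+p1')·p0)')')'
= p4·((((p0+p1')·p0)')')'
= p4·((p0')')'
= p4·p0'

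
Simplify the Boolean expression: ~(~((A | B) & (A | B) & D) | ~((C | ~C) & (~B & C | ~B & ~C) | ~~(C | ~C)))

~(~((A | B) & (A | B) & D) | ~((C | ~C) & (~B & C | ~B & ~C) | ~~(C | ~C)))
= (A | B) & (A | B) & D & ((C | ~C) & (~B & C | ~B & ~C) | ~~(C | ~C))   (De Morgan)
= (A | B) & (A | B) & D & ((C | ~C) & (~B & C | ~B & ~C) | C | ~C)   (double negation)
= (A | B) & D & ((C | ~C) & (~B & C | ~B & ~C) | C | ~C)   (idempotence)
= (A | B) & D & ((C | ~C) & ~B | C | ~C)   (distribution)
= (A | B) & D & (C | ~C)   (absorption)
= (A | B) & D   (complement / identity)

(A | B) & D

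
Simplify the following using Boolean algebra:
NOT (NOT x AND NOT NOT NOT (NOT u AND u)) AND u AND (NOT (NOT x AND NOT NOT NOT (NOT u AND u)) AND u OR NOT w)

x AND u

NOT (NOT x AND NOT NOT NOT (NOT u AND u)) AND u AND (NOT (NOT x AND NOT NOT NOT (NOT u AND u)) AND u OR NOT w)
= NOT (NOT x AND NOT NOT NOT (NOT u AND u)) AND u   (absorption)
= (x OR NOT NOT (NOT u AND u)) AND u   (De Morgan)
= (x OR NOT u AND u) AND u   (double negation)
= x AND u   (complement / identity)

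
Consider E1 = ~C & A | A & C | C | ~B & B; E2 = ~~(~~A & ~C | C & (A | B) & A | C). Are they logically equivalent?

Yes

E1: ~C & A | A & C | C | ~B & B
    = A | C | ~B & B   [distribution]
    = A | C   [complement / identity]
E2: ~~(~~A & ~C | C & (A | B) & A | C)
    = ~~(A & ~C | C & (A | B) & A | C)   [double negation]
    = ~~(A & ~C | C & A | C)   [absorption]
    = ~~(A | C)   [distribution]
    = A | C   [double negation]
Both reduce to A | C, so they are equivalent.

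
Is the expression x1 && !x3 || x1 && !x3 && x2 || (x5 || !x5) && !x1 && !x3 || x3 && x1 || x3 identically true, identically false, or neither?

x1 && !x3 || x1 && !x3 && x2 || (x5 || !x5) && !x1 && !x3 || x3 && x1 || x3
= x1 && !x3 || x1 && !x3 && x2 || (x5 || !x5) && !x1 && !x3 || x3   — absorption
= x1 && !x3 || (x5 || !x5) && !x1 && !x3 || x3   — absorption
= x1 && !x3 || !x1 && !x3 || x3   — complement / identity
= !x3 || x3   — distribution
= true   — complement

identically true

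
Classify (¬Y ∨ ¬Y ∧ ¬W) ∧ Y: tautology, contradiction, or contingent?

contradiction

(¬Y ∨ ¬Y ∧ ¬W) ∧ Y
= ¬Y ∧ Y   (absorption)
= False   (complement)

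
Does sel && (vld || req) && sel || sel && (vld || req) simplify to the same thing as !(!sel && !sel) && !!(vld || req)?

E1: sel && (vld || req) && sel || sel && (vld || req)
    = sel && (vld || req)   [absorption]
E2: !(!sel && !sel) && !!(vld || req)
    = (sel || sel) && !!(vld || req)   [De Morgan]
    = (sel || sel) && (vld || req)   [double negation]
    = sel && (vld || req)   [idempotence]
Both reduce to sel && (vld || req), so they are equivalent.

Yes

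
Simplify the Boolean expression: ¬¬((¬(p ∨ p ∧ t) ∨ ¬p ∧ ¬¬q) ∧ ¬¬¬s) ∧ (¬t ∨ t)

¬p ∧ ¬s

¬¬((¬(p ∨ p ∧ t) ∨ ¬p ∧ ¬¬q) ∧ ¬¬¬s) ∧ (¬t ∨ t)
= ¬¬((¬(p ∨ p ∧ t) ∨ ¬p ∧ q) ∧ ¬¬¬s) ∧ (¬t ∨ t)
= ¬¬((¬(p ∨ p ∧ t) ∨ ¬p ∧ q) ∧ ¬s) ∧ (¬t ∨ t)
= (¬(p ∨ p ∧ t) ∨ ¬p ∧ q) ∧ ¬s ∧ (¬t ∨ t)
= (¬(p ∨ p ∧ t) ∨ ¬p ∧ q) ∧ ¬s
= (¬p ∨ ¬p ∧ q) ∧ ¬s
= ¬p ∧ ¬s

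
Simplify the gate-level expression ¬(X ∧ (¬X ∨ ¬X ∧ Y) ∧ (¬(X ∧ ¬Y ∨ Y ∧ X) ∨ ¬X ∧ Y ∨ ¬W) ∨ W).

¬(X ∧ (¬X ∨ ¬X ∧ Y) ∧ (¬(X ∧ ¬Y ∨ Y ∧ X) ∨ ¬X ∧ Y ∨ ¬W) ∨ W)
= ¬(X ∧ (¬X ∨ ¬X ∧ Y) ∧ (¬X ∨ ¬X ∧ Y ∨ ¬W) ∨ W)   — distribution
= ¬(X ∧ (¬X ∨ ¬X ∧ Y) ∨ W)   — absorption
= ¬(X ∧ ¬X ∨ W)   — absorption
= ¬W   — complement / identity

¬W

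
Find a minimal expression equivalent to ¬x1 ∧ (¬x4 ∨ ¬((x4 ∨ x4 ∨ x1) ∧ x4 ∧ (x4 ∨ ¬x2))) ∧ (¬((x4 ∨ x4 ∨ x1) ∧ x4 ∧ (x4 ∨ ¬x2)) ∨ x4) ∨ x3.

¬x1 ∧ ¬x4 ∨ x3

¬x1 ∧ (¬x4 ∨ ¬((x4 ∨ x4 ∨ x1) ∧ x4 ∧ (x4 ∨ ¬x2))) ∧ (¬((x4 ∨ x4 ∨ x1) ∧ x4 ∧ (x4 ∨ ¬x2)) ∨ x4) ∨ x3
= ¬x1 ∧ (¬x4 ∧ x4 ∨ ¬((x4 ∨ x4 ∨ x1) ∧ x4 ∧ (x4 ∨ ¬x2))) ∨ x3   — distribution
= ¬x1 ∧ (¬x4 ∧ x4 ∨ ¬((x4 ∨ x1) ∧ x4 ∧ (x4 ∨ ¬x2))) ∨ x3   — idempotence
= ¬x1 ∧ ¬((x4 ∨ x1) ∧ x4 ∧ (x4 ∨ ¬x2)) ∨ x3   — complement / identity
= ¬x1 ∧ ¬(x4 ∧ (x4 ∨ ¬x2)) ∨ x3   — absorption
= ¬x1 ∧ ¬x4 ∨ x3   — absorption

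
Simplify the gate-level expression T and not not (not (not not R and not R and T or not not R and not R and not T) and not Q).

T and not not (not (not not R and not R and T or not not R and not R and not T) and not Q)
= T and not not (not (not not R and not R) and not Q)   (distribution)
= T and not not ((not R or R) and not Q)   (De Morgan)
= T and not not not Q   (complement / identity)
= T and not Q   (double negation)

T and not Q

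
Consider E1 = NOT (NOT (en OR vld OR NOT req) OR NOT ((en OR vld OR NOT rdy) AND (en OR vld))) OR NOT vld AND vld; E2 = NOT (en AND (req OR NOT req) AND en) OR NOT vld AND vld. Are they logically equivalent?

E1: NOT (NOT (en OR vld OR NOT req) OR NOT ((en OR vld OR NOT rdy) AND (en OR vld))) OR NOT vld AND vld
    = (en OR vld OR NOT req) AND (en OR vld OR NOT rdy) AND (en OR vld) OR NOT vld AND vld   [De Morgan]
    = (en OR vld OR NOT req) AND (en OR vld) OR NOT vld AND vld   [absorption]
    = en OR vld OR NOT vld AND vld   [absorption]
    = en OR vld   [complement / identity]
E2: NOT (en AND (req OR NOT req) AND en) OR NOT vld AND vld
    = NOT (en AND en) OR NOT vld AND vld   [complement / identity]
    = NOT (en AND en)   [complement / identity]
    = NOT en   [idempotence]
These differ: at en=0, rdy=1, req=1, vld=0, E1 = 0 but E2 = 1.

No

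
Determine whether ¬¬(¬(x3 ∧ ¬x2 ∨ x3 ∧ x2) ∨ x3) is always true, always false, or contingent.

¬¬(¬(x3 ∧ ¬x2 ∨ x3 ∧ x2) ∨ x3)
= ¬¬(¬x3 ∨ x3)
= ¬x3 ∨ x3
= True

always true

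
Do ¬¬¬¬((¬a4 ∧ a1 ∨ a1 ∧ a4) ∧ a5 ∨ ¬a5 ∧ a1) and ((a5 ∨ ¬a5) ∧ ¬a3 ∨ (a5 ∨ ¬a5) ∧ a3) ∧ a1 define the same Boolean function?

Yes

E1: ¬¬¬¬((¬a4 ∧ a1 ∨ a1 ∧ a4) ∧ a5 ∨ ¬a5 ∧ a1)
    = ¬¬¬¬(a1 ∧ a5 ∨ ¬a5 ∧ a1)   — distribution
    = ¬¬¬¬a1   — distribution
    = ¬¬a1   — double negation
    = a1   — double negation
E2: ((a5 ∨ ¬a5) ∧ ¬a3 ∨ (a5 ∨ ¬a5) ∧ a3) ∧ a1
    = (a5 ∨ ¬a5) ∧ a1   — distribution
    = a1   — complement / identity
Both reduce to a1, so they are equivalent.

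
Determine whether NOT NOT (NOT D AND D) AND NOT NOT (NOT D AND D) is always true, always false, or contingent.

NOT NOT (NOT D AND D) AND NOT NOT (NOT D AND D)
= NOT NOT (NOT D AND D)   — idempotence
= NOT D AND D   — double negation
= FALSE   — complement

always false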